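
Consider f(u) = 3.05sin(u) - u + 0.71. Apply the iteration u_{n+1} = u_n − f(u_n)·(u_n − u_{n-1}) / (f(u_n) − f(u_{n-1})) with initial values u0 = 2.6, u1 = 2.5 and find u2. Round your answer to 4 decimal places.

2.5100

f(2.6) = -0.317721, f(2.5) = 0.035340
u2 = 2.500000 − 0.035340·(2.500000 − 2.600000) / (0.035340 − (-0.317721)) = 2.500000 − (-0.003534)/(0.353061) = 2.510010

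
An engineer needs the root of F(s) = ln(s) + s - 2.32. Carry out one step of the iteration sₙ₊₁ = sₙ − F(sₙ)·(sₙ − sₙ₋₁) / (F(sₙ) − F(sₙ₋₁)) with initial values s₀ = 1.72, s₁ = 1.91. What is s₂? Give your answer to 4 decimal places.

1.7572

F(1.72) = -0.057676, F(1.91) = 0.237103
s₂ = 1.910000 − 0.237103·(1.910000 − 1.720000) / (0.237103 − (-0.057676)) = 1.910000 − (0.045050)/(0.294779) = 1.757175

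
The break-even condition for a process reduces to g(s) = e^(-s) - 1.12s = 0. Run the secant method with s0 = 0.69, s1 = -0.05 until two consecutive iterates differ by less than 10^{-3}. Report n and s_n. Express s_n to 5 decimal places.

g(0.69) = -0.2712239, g(-0.05) = 1.1072711
s2 = -0.0500000 − 1.1072711·(-0.7400000)/(1.3784950) = 0.5444023;  |Δ| = 0.5944023
g(0.5444023) = -0.0295421
s3 = 0.5444023 − (-0.0295421)·(0.5944023)/(-1.1368132) = 0.5289557;  |Δ| = 0.0154466
g(0.5289557) = -0.0032104
s4 = 0.5289557 − (-0.0032104)·(-0.0154466)/(0.0263317) = 0.5270724;  |Δ| = 0.0018833
g(0.5270724) = 0.0000096
s5 = 0.5270724 − 0.0000096·(-0.0018833)/(0.0032200) = 0.5270780;  |Δ| = 0.0000056
|s5 − s4| = 0.0000056 < 10^{-3}

n = 5, s_n = 0.52708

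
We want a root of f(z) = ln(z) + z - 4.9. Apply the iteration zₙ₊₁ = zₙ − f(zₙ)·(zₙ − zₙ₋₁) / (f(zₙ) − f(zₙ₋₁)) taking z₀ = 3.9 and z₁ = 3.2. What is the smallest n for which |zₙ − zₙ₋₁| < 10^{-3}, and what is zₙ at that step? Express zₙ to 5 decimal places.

f(3.9) = 0.3609766, f(3.2) = -0.5368492
z₂ = 3.2000000 − (-0.5368492)·(-0.7000000)/(-0.8978257) = 3.6185605;  |Δ| = 0.4185605
f(3.6185605) = 0.0046369
z₃ = 3.6185605 − 0.0046369·(0.4185605)/(0.5414860) = 3.6149763;  |Δ| = 0.0035842
f(3.6149763) = 0.0000616
z₄ = 3.6149763 − 0.0000616·(-0.0035842)/(-0.0045752) = 3.6149280;  |Δ| = 0.0000483
|z₄ − z₃| = 0.0000483 < 10^{-3}

n = 4, zₙ = 3.61493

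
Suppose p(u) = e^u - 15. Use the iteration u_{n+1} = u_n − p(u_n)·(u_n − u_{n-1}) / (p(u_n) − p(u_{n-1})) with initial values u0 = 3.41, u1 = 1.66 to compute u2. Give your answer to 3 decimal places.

2.342

p(3.41) = 15.26524, p(1.66) = -9.74069
u2 = 1.66000 − (-9.74069)·(1.66000 − 3.41000) / (-9.74069 − 15.26524) = 1.66000 − (17.04621)/(-25.00593) = 2.34169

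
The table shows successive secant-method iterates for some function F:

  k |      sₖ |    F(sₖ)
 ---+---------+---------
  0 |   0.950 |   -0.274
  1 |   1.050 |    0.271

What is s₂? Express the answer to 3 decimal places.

s₂ = 1.050 − 0.271·(1.050 − 0.950) / (0.271 − (-0.274))
   = 1.050 − (0.02710)/(0.54500) = 1.00028

1.000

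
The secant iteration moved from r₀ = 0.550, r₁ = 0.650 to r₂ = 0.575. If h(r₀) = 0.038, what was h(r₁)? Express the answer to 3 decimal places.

The secant line through (0.550, 0.038) and (0.650, h(r₁)) crosses zero at r₂ = 0.575.
So (0.550, 0.038), (0.650, h(r₁)), (0.575, 0) are collinear:
h(r₁) = 0.038 · (0.650 − 0.575) / (0.550 − 0.575) = 0.038 · (0.07500)/(-0.02500) = -0.11400

-0.114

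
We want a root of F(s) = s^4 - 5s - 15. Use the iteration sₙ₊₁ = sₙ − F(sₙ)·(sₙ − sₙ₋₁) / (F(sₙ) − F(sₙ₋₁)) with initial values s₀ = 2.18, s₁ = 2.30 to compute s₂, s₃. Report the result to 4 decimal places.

2.2629, 2.2651

F(2.18) = -3.314694, F(2.30) = 1.484100
s₂ = 2.300000 − 1.484100·(2.300000 − 2.180000) / (1.484100 − (-3.314694)) = 2.300000 − (0.178092)/(4.798794) = 2.262888
F(2.262888) = -0.093252
s₃ = 2.262888 − (-0.093252)·(2.262888 − 2.300000) / (-0.093252 − 1.484100) = 2.262888 − (0.003461)/(-1.577352) = 2.265082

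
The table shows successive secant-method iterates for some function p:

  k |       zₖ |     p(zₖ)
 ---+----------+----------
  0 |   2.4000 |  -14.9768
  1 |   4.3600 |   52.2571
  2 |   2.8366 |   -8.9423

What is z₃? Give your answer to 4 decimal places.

z₃ = 2.8366 − (-8.9423)·(2.8366 − 4.3600) / (-8.9423 − 52.2571)
   = 2.8366 − (13.622700)/(-61.199400) = 3.059195

3.0592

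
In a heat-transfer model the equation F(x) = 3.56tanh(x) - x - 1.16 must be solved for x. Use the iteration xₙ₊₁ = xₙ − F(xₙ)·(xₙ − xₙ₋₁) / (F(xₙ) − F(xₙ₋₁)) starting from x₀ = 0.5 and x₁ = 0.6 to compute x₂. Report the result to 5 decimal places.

F(0.5) = -0.0148629, F(0.6) = 0.1518965
x₂ = 0.6000000 − 0.1518965·(0.6000000 − 0.5000000) / (0.1518965 − (-0.0148629)) = 0.6000000 − (0.0151896)/(0.1667594) = 0.5089128

0.50891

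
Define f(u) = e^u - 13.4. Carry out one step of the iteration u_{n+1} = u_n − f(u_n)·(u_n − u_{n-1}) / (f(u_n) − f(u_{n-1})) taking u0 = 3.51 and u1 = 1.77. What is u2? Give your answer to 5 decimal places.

2.24505

f(3.51) = 20.0482678, f(1.77) = -7.5291466
u2 = 1.7700000 − (-7.5291466)·(1.7700000 − 3.5100000) / (-7.5291466 − 20.0482678) = 1.7700000 − (13.1007152)/(-27.5774144) = 2.2450523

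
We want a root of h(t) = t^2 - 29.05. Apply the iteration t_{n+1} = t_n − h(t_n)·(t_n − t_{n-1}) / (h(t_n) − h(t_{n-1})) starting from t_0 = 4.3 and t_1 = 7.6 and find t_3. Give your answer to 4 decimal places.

5.3548

h(4.3) = -10.560000, h(7.6) = 28.710000
t_2 = 7.600000 − 28.710000·(7.600000 − 4.300000) / (28.710000 − (-10.560000)) = 7.600000 − (94.743000)/(39.270000) = 5.187395
h(5.187395) = -2.140934
t_3 = 5.187395 − (-2.140934)·(5.187395 − 7.600000) / (-2.140934 − 28.710000) = 5.187395 − (5.165227)/(-30.850934) = 5.354820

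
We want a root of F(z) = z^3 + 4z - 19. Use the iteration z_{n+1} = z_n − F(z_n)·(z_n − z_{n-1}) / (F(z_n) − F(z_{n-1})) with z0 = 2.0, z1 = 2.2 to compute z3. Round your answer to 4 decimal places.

F(2.0) = -3.000000, F(2.2) = 0.448000
z2 = 2.200000 − 0.448000·(2.200000 − 2.000000) / (0.448000 − (-3.000000)) = 2.200000 − (0.089600)/(3.448000) = 2.174014
F(2.174014) = -0.028823
z3 = 2.174014 − (-0.028823)·(2.174014 − 2.200000) / (-0.028823 − 0.448000) = 2.174014 − (0.000749)/(-0.476823) = 2.175585

2.1756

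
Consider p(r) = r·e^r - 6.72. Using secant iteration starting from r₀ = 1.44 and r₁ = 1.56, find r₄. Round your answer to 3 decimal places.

p(1.44) = -0.64220, p(1.56) = 0.70376
r₂ = 1.56000 − 0.70376·(1.56000 − 1.44000) / (0.70376 − (-0.64220)) = 1.56000 − (0.08445)/(1.34596) = 1.49726
p(1.49726) = -0.02816
r₃ = 1.49726 − (-0.02816)·(1.49726 − 1.56000) / (-0.02816 − 0.70376) = 1.49726 − (0.00177)/(-0.73192) = 1.49967
p(1.49967) = -0.00117
r₄ = 1.49967 − (-0.00117)·(1.49967 − 1.49726) / (-0.00117 − (-0.02816)) = 1.49967 − (0.00000)/(0.02699) = 1.49977

1.500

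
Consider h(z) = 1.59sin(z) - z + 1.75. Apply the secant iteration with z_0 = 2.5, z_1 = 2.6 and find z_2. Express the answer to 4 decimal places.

h(2.5) = 0.201571, h(2.6) = -0.030353
z_2 = 2.600000 − (-0.030353)·(2.600000 − 2.500000) / (-0.030353 − 0.201571) = 2.600000 − (-0.003035)/(-0.231924) = 2.586913

2.5869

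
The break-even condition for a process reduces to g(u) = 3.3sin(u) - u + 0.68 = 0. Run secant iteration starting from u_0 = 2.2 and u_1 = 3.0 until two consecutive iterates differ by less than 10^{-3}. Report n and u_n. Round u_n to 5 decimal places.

n = 5, u_n = 2.54206

g(2.2) = 1.1480381, g(3.0) = -1.8543040
u_2 = 3.0000000 − (-1.8543040)·(0.8000000)/(-3.0023421) = 2.5059047;  |Δ| = 0.4940953
g(2.5059047) = 0.1334084
u_3 = 2.5059047 − 0.1334084·(-0.4940953)/(1.9877124) = 2.5390667;  |Δ| = 0.0331620
g(2.5390667) = 0.0111274
u_4 = 2.5390667 − 0.0111274·(0.0331620)/(-0.1222810) = 2.5420843;  |Δ| = 0.0030177
g(2.5420843) = -0.0001036
u_5 = 2.5420843 − (-0.0001036)·(0.0030177)/(-0.0112309) = 2.5420565;  |Δ| = 0.0000278
|u_5 − u_4| = 0.0000278 < 10^{-3}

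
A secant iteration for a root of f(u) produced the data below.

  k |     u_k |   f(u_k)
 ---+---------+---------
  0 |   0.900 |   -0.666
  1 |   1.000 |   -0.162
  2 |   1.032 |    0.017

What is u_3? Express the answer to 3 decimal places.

u_3 = 1.032 − 0.017·(1.032 − 1.000) / (0.017 − (-0.162))
   = 1.032 − (0.00054)/(0.17900) = 1.02896

1.029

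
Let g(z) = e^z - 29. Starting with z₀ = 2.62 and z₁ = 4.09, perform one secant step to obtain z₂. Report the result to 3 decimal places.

3.108

g(2.62) = -15.26428, g(4.09) = 30.73989
z₂ = 4.09000 − 30.73989·(4.09000 − 2.62000) / (30.73989 − (-15.26428)) = 4.09000 − (45.18764)/(46.00417) = 3.10775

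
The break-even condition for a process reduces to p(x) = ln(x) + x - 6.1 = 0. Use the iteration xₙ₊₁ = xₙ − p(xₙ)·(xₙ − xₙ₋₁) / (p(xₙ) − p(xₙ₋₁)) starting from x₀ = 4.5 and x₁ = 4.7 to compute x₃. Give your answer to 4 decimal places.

p(4.5) = -0.095923, p(4.7) = 0.147563
x₂ = 4.700000 − 0.147563·(4.700000 − 4.500000) / (0.147563 − (-0.095923)) = 4.700000 − (0.029513)/(0.243485) = 4.578791
p(4.578791) = 0.000226
x₃ = 4.578791 − 0.000226·(4.578791 − 4.700000) / (0.000226 − 0.147563) = 4.578791 − (-0.000027)/(-0.147336) = 4.578605

4.5786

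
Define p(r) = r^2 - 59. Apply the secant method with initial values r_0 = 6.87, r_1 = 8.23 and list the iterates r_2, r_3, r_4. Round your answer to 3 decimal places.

p(6.87) = -11.80310, p(8.23) = 8.73290
r_2 = 8.23000 − 8.73290·(8.23000 − 6.87000) / (8.73290 − (-11.80310)) = 8.23000 − (11.87674)/(20.53600) = 7.65166
p(7.65166) = -0.45206
r_3 = 7.65166 − (-0.45206)·(7.65166 − 8.23000) / (-0.45206 − 8.73290) = 7.65166 − (0.26145)/(-9.18496) = 7.68013
p(7.68013) = -0.01565
r_4 = 7.68013 − (-0.01565)·(7.68013 − 7.65166) / (-0.01565 − (-0.45206)) = 7.68013 − (-0.00045)/(0.43641) = 7.68115

7.652, 7.680, 7.681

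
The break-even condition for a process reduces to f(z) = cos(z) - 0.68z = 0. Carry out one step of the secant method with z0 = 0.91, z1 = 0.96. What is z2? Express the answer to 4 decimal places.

0.9066

f(0.91) = -0.005054, f(0.96) = -0.079280
z2 = 0.960000 − (-0.079280)·(0.960000 − 0.910000) / (-0.079280 − (-0.005054)) = 0.960000 − (-0.003964)/(-0.074226) = 0.906595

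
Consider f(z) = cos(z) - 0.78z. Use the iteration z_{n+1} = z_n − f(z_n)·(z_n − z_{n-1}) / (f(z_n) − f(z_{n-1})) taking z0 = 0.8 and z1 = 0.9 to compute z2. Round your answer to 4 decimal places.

f(0.8) = 0.072707, f(0.9) = -0.080390
z2 = 0.900000 − (-0.080390)·(0.900000 − 0.800000) / (-0.080390 − 0.072707) = 0.900000 − (-0.008039)/(-0.153097) = 0.847491

0.8475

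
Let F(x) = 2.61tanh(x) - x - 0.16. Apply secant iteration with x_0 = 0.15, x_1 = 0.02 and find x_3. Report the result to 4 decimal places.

F(0.15) = 0.078590, F(0.02) = -0.127807
x_2 = 0.020000 − (-0.127807)·(0.020000 − 0.150000) / (-0.127807 − 0.078590) = 0.020000 − (0.016615)/(-0.206397) = 0.100500
F(0.100500) = 0.000925
x_3 = 0.100500 − 0.000925·(0.100500 − 0.020000) / (0.000925 − (-0.127807)) = 0.100500 − (0.000074)/(0.128732) = 0.099921

0.0999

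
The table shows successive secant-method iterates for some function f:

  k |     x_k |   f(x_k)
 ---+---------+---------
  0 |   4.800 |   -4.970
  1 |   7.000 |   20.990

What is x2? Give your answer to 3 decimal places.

x2 = 7.000 − 20.990·(7.000 − 4.800) / (20.990 − (-4.970))
   = 7.000 − (46.17800)/(25.96000) = 5.22119

5.221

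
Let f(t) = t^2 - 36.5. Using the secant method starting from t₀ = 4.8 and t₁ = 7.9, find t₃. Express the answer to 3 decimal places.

f(4.8) = -13.46000, f(7.9) = 25.91000
t₂ = 7.90000 − 25.91000·(7.90000 − 4.80000) / (25.91000 − (-13.46000)) = 7.90000 − (80.32100)/(39.37000) = 5.85984
f(5.85984) = -2.16225
t₃ = 5.85984 − (-2.16225)·(5.85984 − 7.90000) / (-2.16225 − 25.91000) = 5.85984 − (4.41132)/(-28.07225) = 6.01698

6.017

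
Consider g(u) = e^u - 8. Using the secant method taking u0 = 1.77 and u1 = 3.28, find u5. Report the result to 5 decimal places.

2.07921

g(1.77) = -2.1291466, g(3.28) = 18.5757727
u2 = 3.2800000 − 18.5757727·(3.2800000 − 1.7700000) / (18.5757727 − (-2.1291466)) = 3.2800000 − (28.0494168)/(20.7049193) = 1.9252777
g(1.9252777) = -1.1429477
u3 = 1.9252777 − (-1.1429477)·(1.9252777 − 3.2800000) / (-1.1429477 − 18.5757727) = 1.9252777 − (1.5483767)/(-19.7187204) = 2.0038008
g(2.0038008) = -0.5828058
u4 = 2.0038008 − (-0.5828058)·(2.0038008 − 1.9252777) / (-0.5828058 − (-1.1429477)) = 2.0038008 − (-0.0457638)/(0.5601419) = 2.0855012
g(2.0855012) = 0.0486241
u5 = 2.0855012 − 0.0486241·(2.0855012 − 2.0038008) / (0.0486241 − (-0.5828058)) = 2.0855012 − (0.0039726)/(0.6314299) = 2.0792097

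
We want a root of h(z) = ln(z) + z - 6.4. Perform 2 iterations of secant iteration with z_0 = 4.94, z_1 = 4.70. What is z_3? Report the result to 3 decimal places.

4.826

h(4.94) = 0.13737, h(4.70) = -0.15244
z_2 = 4.70000 − (-0.15244)·(4.70000 − 4.94000) / (-0.15244 − 0.13737) = 4.70000 − (0.03658)/(-0.28980) = 4.82624
h(4.82624) = 0.00031
z_3 = 4.82624 − 0.00031·(4.82624 − 4.70000) / (0.00031 − (-0.15244)) = 4.82624 − (0.00004)/(0.15275) = 4.82599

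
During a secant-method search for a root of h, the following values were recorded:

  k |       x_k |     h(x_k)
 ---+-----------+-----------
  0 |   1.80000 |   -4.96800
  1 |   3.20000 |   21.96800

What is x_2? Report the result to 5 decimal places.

x_2 = 3.20000 − 21.96800·(3.20000 − 1.80000) / (21.96800 − (-4.96800))
   = 3.20000 − (30.7552000)/(26.9360000) = 2.0582121

2.05821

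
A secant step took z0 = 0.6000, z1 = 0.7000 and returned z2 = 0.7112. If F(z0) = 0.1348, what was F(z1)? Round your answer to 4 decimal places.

0.0136

The secant line through (0.6000, 0.1348) and (0.7000, F(z1)) crosses zero at z2 = 0.7112.
So (0.6000, 0.1348), (0.7000, F(z1)), (0.7112, 0) are collinear:
F(z1) = 0.1348 · (0.7000 − 0.7112) / (0.6000 − 0.7112) = 0.1348 · (-0.011200)/(-0.111200) = 0.013577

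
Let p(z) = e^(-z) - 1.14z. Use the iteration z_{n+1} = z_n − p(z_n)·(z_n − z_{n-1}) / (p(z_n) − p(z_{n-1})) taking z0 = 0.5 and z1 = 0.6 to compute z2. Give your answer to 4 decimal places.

p(0.5) = 0.036531, p(0.6) = -0.135188
z2 = 0.600000 − (-0.135188)·(0.600000 − 0.500000) / (-0.135188 − 0.036531) = 0.600000 − (-0.013519)/(-0.171719) = 0.521274

0.5213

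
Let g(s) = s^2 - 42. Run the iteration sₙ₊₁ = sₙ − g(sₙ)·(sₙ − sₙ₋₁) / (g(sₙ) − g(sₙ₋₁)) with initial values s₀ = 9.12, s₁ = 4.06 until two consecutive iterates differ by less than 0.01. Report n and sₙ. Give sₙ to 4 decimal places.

n = 5, sₙ = 6.4807

g(9.12) = 41.174400, g(4.06) = -25.516400
s₂ = 4.060000 − (-25.516400)·(-5.060000)/(-66.690800) = 5.995994;  |Δ| = 1.935994
g(5.995994) = -6.048057
s₃ = 5.995994 − (-6.048057)·(1.935994)/(19.468343) = 6.597432;  |Δ| = 0.601438
g(6.597432) = 1.526108
s₄ = 6.597432 − 1.526108·(0.601438)/(7.574165) = 6.476249;  |Δ| = 0.121183
g(6.476249) = -0.058199
s₅ = 6.476249 − (-0.058199)·(-0.121183)/(-1.584307) = 6.480701;  |Δ| = 0.004452
|s₅ − s₄| = 0.004452 < 0.01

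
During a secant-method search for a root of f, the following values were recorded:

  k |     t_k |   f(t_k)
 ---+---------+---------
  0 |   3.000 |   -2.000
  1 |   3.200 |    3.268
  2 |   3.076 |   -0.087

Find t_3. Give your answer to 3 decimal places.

t_3 = 3.076 − (-0.087)·(3.076 − 3.200) / (-0.087 − 3.268)
   = 3.076 − (0.01079)/(-3.35500) = 3.07922

3.079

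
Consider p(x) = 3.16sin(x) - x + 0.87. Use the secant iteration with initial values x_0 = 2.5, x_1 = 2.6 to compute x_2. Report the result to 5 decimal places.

2.57211

p(2.5) = 0.2611720, p(2.6) = -0.1010157
x_2 = 2.6000000 − (-0.1010157)·(2.6000000 − 2.5000000) / (-0.1010157 − 0.2611720) = 2.6000000 − (-0.0101016)/(-0.3621876) = 2.5721096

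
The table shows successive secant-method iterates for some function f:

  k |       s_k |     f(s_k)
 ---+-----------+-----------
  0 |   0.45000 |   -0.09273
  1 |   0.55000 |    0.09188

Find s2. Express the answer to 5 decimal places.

s2 = 0.55000 − 0.09188·(0.55000 − 0.45000) / (0.09188 − (-0.09273))
   = 0.55000 − (0.0091880)/(0.1846100) = 0.5002302

0.50023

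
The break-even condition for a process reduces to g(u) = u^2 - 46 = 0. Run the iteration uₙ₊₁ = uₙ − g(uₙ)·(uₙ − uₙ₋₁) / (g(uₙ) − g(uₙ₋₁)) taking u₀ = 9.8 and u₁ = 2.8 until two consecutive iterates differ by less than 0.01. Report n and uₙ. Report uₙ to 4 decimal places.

g(9.8) = 50.040000, g(2.8) = -38.160000
u₂ = 2.800000 − (-38.160000)·(-7.000000)/(-88.200000) = 5.828571;  |Δ| = 3.028571
g(5.828571) = -12.027755
u₃ = 5.828571 − (-12.027755)·(3.028571)/(26.132245) = 7.222517;  |Δ| = 1.393945
g(7.222517) = 6.164745
u₄ = 7.222517 − 6.164745·(1.393945)/(18.192501) = 6.750162;  |Δ| = 0.472355
g(6.750162) = -0.435318
u₅ = 6.750162 − (-0.435318)·(-0.472355)/(-6.600063) = 6.781317;  |Δ| = 0.031155
g(6.781317) = -0.013746
u₆ = 6.781317 − (-0.013746)·(0.031155)/(0.421572) = 6.782332;  |Δ| = 0.001016
|u₆ − u₅| = 0.001016 < 0.01

n = 6, uₙ = 6.7823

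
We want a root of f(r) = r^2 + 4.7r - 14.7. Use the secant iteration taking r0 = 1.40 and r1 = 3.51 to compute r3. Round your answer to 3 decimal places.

2.133

f(1.40) = -6.16000, f(3.51) = 14.11710
r2 = 3.51000 − 14.11710·(3.51000 − 1.40000) / (14.11710 − (-6.16000)) = 3.51000 − (29.78708)/(20.27710) = 2.04100
f(2.04100) = -0.94163
r3 = 2.04100 − (-0.94163)·(2.04100 − 3.51000) / (-0.94163 − 14.11710) = 2.04100 − (1.38325)/(-15.05873) = 2.13286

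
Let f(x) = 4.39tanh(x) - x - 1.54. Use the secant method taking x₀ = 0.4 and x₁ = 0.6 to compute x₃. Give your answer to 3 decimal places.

0.504

f(0.4) = -0.27202, f(0.6) = 0.21765
x₂ = 0.60000 − 0.21765·(0.60000 − 0.40000) / (0.21765 − (-0.27202)) = 0.60000 − (0.04353)/(0.48967) = 0.51110
f(0.51110) = 0.01573
x₃ = 0.51110 − 0.01573·(0.51110 − 0.60000) / (0.01573 − 0.21765) = 0.51110 − (-0.00140)/(-0.20192) = 0.50418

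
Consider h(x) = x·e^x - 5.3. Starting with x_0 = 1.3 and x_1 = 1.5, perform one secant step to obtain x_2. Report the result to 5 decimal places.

1.35428

h(1.3) = -0.5299143, h(1.5) = 1.4225336
x_2 = 1.5000000 − 1.4225336·(1.5000000 − 1.3000000) / (1.4225336 − (-0.5299143)) = 1.5000000 − (0.2845067)/(1.9524479) = 1.3542820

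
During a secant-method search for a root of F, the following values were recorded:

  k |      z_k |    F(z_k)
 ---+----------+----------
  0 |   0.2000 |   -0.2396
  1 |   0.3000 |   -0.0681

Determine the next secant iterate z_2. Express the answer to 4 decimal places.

0.3397

z_2 = 0.3000 − (-0.0681)·(0.3000 − 0.2000) / (-0.0681 − (-0.2396))
   = 0.3000 − (-0.006810)/(0.171500) = 0.339708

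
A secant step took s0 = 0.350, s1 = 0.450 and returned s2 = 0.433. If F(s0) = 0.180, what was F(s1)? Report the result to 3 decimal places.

The secant line through (0.350, 0.180) and (0.450, F(s1)) crosses zero at s2 = 0.433.
So (0.350, 0.180), (0.450, F(s1)), (0.433, 0) are collinear:
F(s1) = 0.180 · (0.450 − 0.433) / (0.350 − 0.433) = 0.180 · (0.01700)/(-0.08300) = -0.03687

-0.037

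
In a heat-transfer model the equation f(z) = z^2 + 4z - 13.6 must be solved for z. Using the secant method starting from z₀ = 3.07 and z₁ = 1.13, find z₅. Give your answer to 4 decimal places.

2.1952

f(3.07) = 8.104900, f(1.13) = -7.803100
z₂ = 1.130000 − (-7.803100)·(1.130000 − 3.070000) / (-7.803100 − 8.104900) = 1.130000 − (15.138014)/(-15.908000) = 2.081598
f(2.081598) = -0.940561
z₃ = 2.081598 − (-0.940561)·(2.081598 − 1.130000) / (-0.940561 − (-7.803100)) = 2.081598 − (-0.895036)/(6.862539) = 2.212021
f(2.212021) = 0.141121
z₄ = 2.212021 − 0.141121·(2.212021 − 2.081598) / (0.141121 − (-0.940561)) = 2.212021 − (0.018405)/(1.081682) = 2.195005
f(2.195005) = -0.001930
z₅ = 2.195005 − (-0.001930)·(2.195005 − 2.212021) / (-0.001930 − 0.141121) = 2.195005 − (0.000033)/(-0.143051) = 2.195235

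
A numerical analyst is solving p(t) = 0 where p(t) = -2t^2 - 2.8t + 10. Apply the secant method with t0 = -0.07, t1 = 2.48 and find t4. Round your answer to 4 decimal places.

1.6485

p(-0.07) = 10.186200, p(2.48) = -9.244800
t2 = 2.480000 − (-9.244800)·(2.480000 − (-0.070000)) / (-9.244800 − 10.186200) = 2.480000 − (-23.574240)/(-19.431000) = 1.266772
p(1.266772) = 3.243619
t3 = 1.266772 − 3.243619·(1.266772 − 2.480000) / (3.243619 − (-9.244800)) = 1.266772 − (-3.935250)/(12.488419) = 1.581884
p(1.581884) = 0.566014
t4 = 1.581884 − 0.566014·(1.581884 − 1.266772) / (0.566014 − 3.243619) = 1.581884 − (0.178358)/(-2.677604) = 1.648495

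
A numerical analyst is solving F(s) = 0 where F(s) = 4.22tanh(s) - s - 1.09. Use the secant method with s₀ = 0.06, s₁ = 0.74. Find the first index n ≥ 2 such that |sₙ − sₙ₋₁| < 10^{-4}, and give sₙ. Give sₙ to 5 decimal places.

F(0.06) = -0.8971034, F(0.74) = 0.8249926
s₂ = 0.7400000 − 0.8249926·(0.6800000)/(1.7220960) = 0.4142371;  |Δ| = 0.3257629
F(0.4142371) = 0.1502748
s₃ = 0.4142371 − 0.1502748·(-0.3257629)/(-0.6747178) = 0.3416824;  |Δ| = 0.0725547
F(0.3416824) = -0.0433929
s₄ = 0.3416824 − (-0.0433929)·(-0.0725547)/(-0.1936677) = 0.3579389;  |Δ| = 0.0162565
F(0.3579389) = 0.0011976
s₅ = 0.3579389 − 0.0011976·(0.0162565)/(0.0445906) = 0.3575023;  |Δ| = 0.0004366
F(0.3575023) = 0.0000087
s₆ = 0.3575023 − 0.0000087·(-0.0004366)/(-0.0011889) = 0.3574991;  |Δ| = 0.0000032
|s₆ − s₅| = 0.0000032 < 10^{-4}

n = 6, sₙ = 0.35750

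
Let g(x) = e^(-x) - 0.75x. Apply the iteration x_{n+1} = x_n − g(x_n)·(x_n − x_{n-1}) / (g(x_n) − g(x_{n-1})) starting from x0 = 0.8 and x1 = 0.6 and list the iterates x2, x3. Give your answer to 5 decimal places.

0.67921, 0.67734

g(0.8) = -0.1506710, g(0.6) = 0.0988116
x2 = 0.6000000 − 0.0988116·(0.6000000 − 0.8000000) / (0.0988116 − (-0.1506710)) = 0.6000000 − (-0.0197623)/(0.2494827) = 0.6792132
g(0.6792132) = -0.0023942
x3 = 0.6792132 − (-0.0023942)·(0.6792132 − 0.6000000) / (-0.0023942 − 0.0988116) = 0.6792132 − (-0.0001897)/(-0.1012058) = 0.6773393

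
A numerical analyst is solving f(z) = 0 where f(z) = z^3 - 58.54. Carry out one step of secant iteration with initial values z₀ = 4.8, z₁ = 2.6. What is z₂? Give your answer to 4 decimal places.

f(4.8) = 52.052000, f(2.6) = -40.964000
z₂ = 2.600000 − (-40.964000)·(2.600000 − 4.800000) / (-40.964000 − 52.052000) = 2.600000 − (90.120800)/(-93.016000) = 3.568874

3.5689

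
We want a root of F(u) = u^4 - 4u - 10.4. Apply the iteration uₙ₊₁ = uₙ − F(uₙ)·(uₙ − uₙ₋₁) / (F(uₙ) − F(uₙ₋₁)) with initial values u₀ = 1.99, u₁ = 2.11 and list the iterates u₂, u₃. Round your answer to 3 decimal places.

F(1.99) = -2.67761, F(2.11) = 0.98119
u₂ = 2.11000 − 0.98119·(2.11000 − 1.99000) / (0.98119 − (-2.67761)) = 2.11000 − (0.11774)/(3.65880) = 2.07782
F(2.07782) = -0.07192
u₃ = 2.07782 − (-0.07192)·(2.07782 − 2.11000) / (-0.07192 − 0.98119) = 2.07782 − (0.00231)/(-1.05311) = 2.08002

2.078, 2.080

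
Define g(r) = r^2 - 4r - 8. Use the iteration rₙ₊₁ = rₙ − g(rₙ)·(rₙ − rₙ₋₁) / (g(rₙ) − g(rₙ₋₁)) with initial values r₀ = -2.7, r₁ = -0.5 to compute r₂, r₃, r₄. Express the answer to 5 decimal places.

g(-2.7) = 10.0900000, g(-0.5) = -5.7500000
r₂ = -0.5000000 − (-5.7500000)·(-0.5000000 − (-2.7000000)) / (-5.7500000 − 10.0900000) = -0.5000000 − (-12.6500000)/(-15.8400000) = -1.2986111
g(-1.2986111) = -1.1191647
r₃ = -1.2986111 − (-1.1191647)·(-1.2986111 − (-0.5000000)) / (-1.1191647 − (-5.7500000)) = -1.2986111 − (0.8937774)/(4.6308353) = -1.4916168
g(-1.4916168) = 0.1913876
r₄ = -1.4916168 − 0.1913876·(-1.4916168 − (-1.2986111)) / (0.1913876 − (-1.1191647)) = -1.4916168 − (-0.0369389)/(1.3105524) = -1.4634310

-1.29861, -1.49162, -1.46343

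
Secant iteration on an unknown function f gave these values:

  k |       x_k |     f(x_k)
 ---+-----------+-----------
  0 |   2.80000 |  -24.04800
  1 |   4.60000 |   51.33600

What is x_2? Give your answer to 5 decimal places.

3.37421

x_2 = 4.60000 − 51.33600·(4.60000 − 2.80000) / (51.33600 − (-24.04800))
   = 4.60000 − (92.4048000)/(75.3840000) = 3.3742120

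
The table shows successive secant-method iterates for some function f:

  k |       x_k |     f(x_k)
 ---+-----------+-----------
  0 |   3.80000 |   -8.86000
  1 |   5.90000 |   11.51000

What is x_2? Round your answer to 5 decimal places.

4.71340

x_2 = 5.90000 − 11.51000·(5.90000 − 3.80000) / (11.51000 − (-8.86000))
   = 5.90000 − (24.1710000)/(20.3700000) = 4.7134021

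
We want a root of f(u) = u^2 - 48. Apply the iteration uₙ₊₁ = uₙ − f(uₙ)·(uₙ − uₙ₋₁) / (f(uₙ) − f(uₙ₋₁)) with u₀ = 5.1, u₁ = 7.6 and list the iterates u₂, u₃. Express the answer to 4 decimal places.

f(5.1) = -21.990000, f(7.6) = 9.760000
u₂ = 7.600000 − 9.760000·(7.600000 − 5.100000) / (9.760000 − (-21.990000)) = 7.600000 − (24.400000)/(31.750000) = 6.831496
f(6.831496) = -1.330662
u₃ = 6.831496 − (-1.330662)·(6.831496 − 7.600000) / (-1.330662 − 9.760000) = 6.831496 − (1.022619)/(-11.090662) = 6.923701

6.8315, 6.9237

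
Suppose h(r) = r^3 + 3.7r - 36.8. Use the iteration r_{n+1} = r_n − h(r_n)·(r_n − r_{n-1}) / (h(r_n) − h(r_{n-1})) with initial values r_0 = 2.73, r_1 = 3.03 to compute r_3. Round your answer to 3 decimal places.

h(2.73) = -6.35258, h(3.03) = 2.22913
r_2 = 3.03000 − 2.22913·(3.03000 − 2.73000) / (2.22913 − (-6.35258)) = 3.03000 − (0.66874)/(8.58171) = 2.95207
h(2.95207) = -0.15077
r_3 = 2.95207 − (-0.15077)·(2.95207 − 3.03000) / (-0.15077 − 2.22913) = 2.95207 − (0.01175)/(-2.37989) = 2.95701

2.957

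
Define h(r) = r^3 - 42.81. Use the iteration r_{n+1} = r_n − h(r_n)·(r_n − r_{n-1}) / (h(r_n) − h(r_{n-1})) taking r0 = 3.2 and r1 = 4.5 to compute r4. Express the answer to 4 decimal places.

h(3.2) = -10.042000, h(4.5) = 48.315000
r2 = 4.500000 − 48.315000·(4.500000 − 3.200000) / (48.315000 − (-10.042000)) = 4.500000 − (62.809500)/(58.357000) = 3.423702
h(3.423702) = -2.678258
r3 = 3.423702 − (-2.678258)·(3.423702 − 4.500000) / (-2.678258 − 48.315000) = 3.423702 − (2.882602)/(-50.993258) = 3.480231
h(3.480231) = -0.657398
r4 = 3.480231 − (-0.657398)·(3.480231 − 3.423702) / (-0.657398 − (-2.678258)) = 3.480231 − (-0.037162)/(2.020860) = 3.498621

3.4986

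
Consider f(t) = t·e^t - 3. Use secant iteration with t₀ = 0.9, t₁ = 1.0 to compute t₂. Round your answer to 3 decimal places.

1.056

f(0.9) = -0.78636, f(1.0) = -0.28172
t₂ = 1.00000 − (-0.28172)·(1.00000 − 0.90000) / (-0.28172 − (-0.78636)) = 1.00000 − (-0.02817)/(0.50464) = 1.05583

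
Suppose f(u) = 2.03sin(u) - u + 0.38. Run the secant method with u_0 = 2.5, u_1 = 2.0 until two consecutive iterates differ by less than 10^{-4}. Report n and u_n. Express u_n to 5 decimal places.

f(2.5) = -0.9051015, f(2.0) = 0.2258738
u_2 = 2.0000000 − 0.2258738·(-0.5000000)/(1.1309753) = 2.0998580;  |Δ| = 0.0998580
f(2.0998580) = 0.0326026
u_3 = 2.0998580 − 0.0326026·(0.0998580)/(-0.1932712) = 2.1167028;  |Δ| = 0.0168449
f(2.1167028) = -0.0017492
u_4 = 2.1167028 − (-0.0017492)·(0.0168449)/(-0.0343518) = 2.1158451;  |Δ| = 0.0008577
f(2.1158451) = 0.0000119
u_5 = 2.1158451 − 0.0000119·(-0.0008577)/(0.0017611) = 2.1158509;  |Δ| = 0.0000058
|u_5 − u_4| = 0.0000058 < 10^{-4}

n = 5, u_n = 2.11585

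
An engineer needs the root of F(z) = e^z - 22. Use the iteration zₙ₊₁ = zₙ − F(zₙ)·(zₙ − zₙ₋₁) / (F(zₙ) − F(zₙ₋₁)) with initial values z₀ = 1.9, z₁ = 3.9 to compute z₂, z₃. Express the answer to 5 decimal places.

F(1.9) = -15.3141056, F(3.9) = 27.4024491
z₂ = 3.9000000 − 27.4024491·(3.9000000 − 1.9000000) / (27.4024491 − (-15.3141056)) = 3.9000000 − (54.8048982)/(42.7165547) = 2.6170103
F(2.6170103) = -8.3052803
z₃ = 2.6170103 − (-8.3052803)·(2.6170103 − 3.9000000) / (-8.3052803 − 27.4024491) = 2.6170103 − (10.6555888)/(-35.7077294) = 2.9154216

2.61701, 2.91542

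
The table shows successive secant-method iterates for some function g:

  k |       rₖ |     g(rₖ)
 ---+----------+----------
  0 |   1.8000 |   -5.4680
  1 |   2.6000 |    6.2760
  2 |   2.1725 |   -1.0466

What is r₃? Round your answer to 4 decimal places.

r₃ = 2.1725 − (-1.0466)·(2.1725 − 2.6000) / (-1.0466 − 6.2760)
   = 2.1725 − (0.447422)/(-7.322600) = 2.233601

2.2336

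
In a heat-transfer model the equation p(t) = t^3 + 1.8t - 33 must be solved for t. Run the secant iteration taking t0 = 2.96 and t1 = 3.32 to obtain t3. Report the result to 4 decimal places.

p(2.96) = -1.737664, p(3.32) = 9.570368
t2 = 3.320000 − 9.570368·(3.320000 − 2.960000) / (9.570368 − (-1.737664)) = 3.320000 − (3.445332)/(11.308032) = 3.015320
p(3.015320) = -0.156671
t3 = 3.015320 − (-0.156671)·(3.015320 − 3.320000) / (-0.156671 − 9.570368) = 3.015320 − (0.047735)/(-9.727039) = 3.020227

3.0202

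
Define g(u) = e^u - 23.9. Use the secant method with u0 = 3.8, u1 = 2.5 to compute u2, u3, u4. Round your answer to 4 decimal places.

2.9684, 3.2541, 3.1655

g(3.8) = 20.801184, g(2.5) = -11.717506
u2 = 2.500000 − (-11.717506)·(2.500000 − 3.800000) / (-11.717506 − 20.801184) = 2.500000 − (15.232758)/(-32.518691) = 2.968431
g(2.968431) = -4.438642
u3 = 2.968431 − (-4.438642)·(2.968431 − 2.500000) / (-4.438642 − (-11.717506)) = 2.968431 − (-2.079197)/(7.278864) = 3.254079
g(3.254079) = 1.995764
u4 = 3.254079 − 1.995764·(3.254079 − 2.968431) / (1.995764 − (-4.438642)) = 3.254079 − (0.570087)/(6.434406) = 3.165480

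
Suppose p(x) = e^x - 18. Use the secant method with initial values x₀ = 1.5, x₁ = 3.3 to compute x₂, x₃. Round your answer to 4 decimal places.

2.5752, 2.8275

p(1.5) = -13.518311, p(3.3) = 9.112639
x₂ = 3.300000 − 9.112639·(3.300000 − 1.500000) / (9.112639 − (-13.518311)) = 3.300000 − (16.402750)/(22.630950) = 2.575207
p(2.575207) = -4.865962
x₃ = 2.575207 − (-4.865962)·(2.575207 − 3.300000) / (-4.865962 − 9.112639) = 2.575207 − (3.526814)/(-13.978601) = 2.827508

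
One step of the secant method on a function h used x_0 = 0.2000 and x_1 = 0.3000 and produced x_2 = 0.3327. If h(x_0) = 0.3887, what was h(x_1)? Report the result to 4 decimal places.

The secant line through (0.2000, 0.3887) and (0.3000, h(x_1)) crosses zero at x_2 = 0.3327.
So (0.2000, 0.3887), (0.3000, h(x_1)), (0.3327, 0) are collinear:
h(x_1) = 0.3887 · (0.3000 − 0.3327) / (0.2000 − 0.3327) = 0.3887 · (-0.032700)/(-0.132700) = 0.095784

0.0958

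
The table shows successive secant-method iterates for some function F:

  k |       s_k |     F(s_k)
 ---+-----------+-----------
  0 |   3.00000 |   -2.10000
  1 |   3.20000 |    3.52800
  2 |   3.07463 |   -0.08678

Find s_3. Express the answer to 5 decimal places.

3.07764

s_3 = 3.07463 − (-0.08678)·(3.07463 − 3.20000) / (-0.08678 − 3.52800)
   = 3.07463 − (0.0108796)/(-3.6147800) = 3.0776398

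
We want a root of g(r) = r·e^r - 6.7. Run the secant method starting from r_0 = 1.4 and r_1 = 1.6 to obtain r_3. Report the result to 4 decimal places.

1.4975

g(1.4) = -1.022720, g(1.6) = 1.224852
r_2 = 1.600000 − 1.224852·(1.600000 − 1.400000) / (1.224852 − (-1.022720)) = 1.600000 − (0.244970)/(2.247572) = 1.491007
g(1.491007) = -0.077598
r_3 = 1.491007 − (-0.077598)·(1.491007 − 1.600000) / (-0.077598 − 1.224852) = 1.491007 − (0.008458)/(-1.302450) = 1.497500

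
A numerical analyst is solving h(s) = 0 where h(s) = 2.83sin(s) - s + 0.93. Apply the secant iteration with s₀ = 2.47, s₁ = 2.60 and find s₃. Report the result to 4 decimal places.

2.5375

h(2.47) = 0.220921, h(2.60) = -0.211131
s₂ = 2.600000 − (-0.211131)·(2.600000 − 2.470000) / (-0.211131 − 0.220921) = 2.600000 − (-0.027447)/(-0.432052) = 2.536473
h(2.536473) = 0.003403
s₃ = 2.536473 − 0.003403·(2.536473 − 2.600000) / (0.003403 − (-0.211131)) = 2.536473 − (-0.000216)/(0.214534) = 2.537480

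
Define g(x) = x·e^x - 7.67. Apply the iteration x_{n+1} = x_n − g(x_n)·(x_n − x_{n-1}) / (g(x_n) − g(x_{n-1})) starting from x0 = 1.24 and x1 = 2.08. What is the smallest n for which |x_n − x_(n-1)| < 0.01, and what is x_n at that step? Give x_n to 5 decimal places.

n = 5, x_n = 1.57987

g(1.24) = -3.3850393, g(2.08) = 8.9792953
x2 = 2.0800000 − 8.9792953·(0.8400000)/(12.3643346) = 1.4699706;  |Δ| = 0.6100294
g(1.4699706) = -1.2769406
x3 = 1.4699706 − (-1.2769406)·(-0.6100294)/(-10.2562359) = 1.5459216;  |Δ| = 0.0759510
g(1.5459216) = -0.4160818
x4 = 1.5459216 − (-0.4160818)·(0.0759510)/(0.8608588) = 1.5826312;  |Δ| = 0.0367096
g(1.5826312) = 0.0338484
x5 = 1.5826312 − 0.0338484·(0.0367096)/(0.4499301) = 1.5798695;  |Δ| = 0.0027617
|x5 − x4| = 0.0027617 < 0.01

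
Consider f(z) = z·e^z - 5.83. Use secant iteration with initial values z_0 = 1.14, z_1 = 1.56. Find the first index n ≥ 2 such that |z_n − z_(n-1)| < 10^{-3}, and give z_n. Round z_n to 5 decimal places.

n = 5, z_n = 1.41552

f(1.14) = -2.2654841, f(1.56) = 1.5937611
z_2 = 1.5600000 − 1.5937611·(0.4200000)/(3.8592452) = 1.3865517;  |Δ| = 0.1734483
f(1.3865517) = -0.2823662
z_3 = 1.3865517 − (-0.2823662)·(-0.1734483)/(-1.8761273) = 1.4126565;  |Δ| = 0.0261048
f(1.4126565) = -0.0284309
z_4 = 1.4126565 − (-0.0284309)·(0.0261048)/(0.2539353) = 1.4155792;  |Δ| = 0.0029227
f(1.4155792) = 0.0005886
z_5 = 1.4155792 − 0.0005886·(0.0029227)/(0.0290195) = 1.4155199;  |Δ| = 0.0000593
|z_5 − z_4| = 0.0000593 < 10^{-3}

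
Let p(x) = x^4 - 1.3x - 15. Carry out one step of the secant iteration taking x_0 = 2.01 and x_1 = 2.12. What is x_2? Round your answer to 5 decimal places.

p(2.01) = -1.2905920, p(2.12) = 2.4436314
x_2 = 2.1200000 − 2.4436314·(2.1200000 − 2.0100000) / (2.4436314 − (-1.2905920)) = 2.1200000 − (0.2687994)/(3.7342234) = 2.0480173

2.04802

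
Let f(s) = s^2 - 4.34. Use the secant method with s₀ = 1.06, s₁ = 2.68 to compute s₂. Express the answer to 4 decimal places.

1.9200

f(1.06) = -3.216400, f(2.68) = 2.842400
s₂ = 2.680000 − 2.842400·(2.680000 − 1.060000) / (2.842400 − (-3.216400)) = 2.680000 − (4.604688)/(6.058800) = 1.920000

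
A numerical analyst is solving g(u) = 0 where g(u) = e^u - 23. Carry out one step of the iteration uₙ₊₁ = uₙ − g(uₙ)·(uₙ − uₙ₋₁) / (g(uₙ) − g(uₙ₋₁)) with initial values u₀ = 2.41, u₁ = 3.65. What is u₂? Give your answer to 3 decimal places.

g(2.41) = -11.86604, g(3.65) = 15.47467
u₂ = 3.65000 − 15.47467·(3.65000 − 2.41000) / (15.47467 − (-11.86604)) = 3.65000 − (19.18859)/(27.34070) = 2.94817

2.948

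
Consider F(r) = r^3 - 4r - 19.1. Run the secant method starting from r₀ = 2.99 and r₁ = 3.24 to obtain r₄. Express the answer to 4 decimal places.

3.1671

F(2.99) = -4.329101, F(3.24) = 1.952224
r₂ = 3.240000 − 1.952224·(3.240000 − 2.990000) / (1.952224 − (-4.329101)) = 3.240000 − (0.488056)/(6.281325) = 3.162300
F(3.162300) = -0.125741
r₃ = 3.162300 − (-0.125741)·(3.162300 − 3.240000) / (-0.125741 − 1.952224) = 3.162300 − (0.009770)/(-2.077965) = 3.167002
F(3.167002) = -0.003284
r₄ = 3.167002 − (-0.003284)·(3.167002 − 3.162300) / (-0.003284 − (-0.125741)) = 3.167002 − (-0.000015)/(0.122457) = 3.167128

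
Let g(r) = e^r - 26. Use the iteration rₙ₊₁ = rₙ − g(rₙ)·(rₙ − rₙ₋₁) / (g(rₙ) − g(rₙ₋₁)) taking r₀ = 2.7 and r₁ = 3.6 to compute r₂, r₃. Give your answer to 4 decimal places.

3.1608, 3.2422

g(2.7) = -11.120268, g(3.6) = 10.598234
r₂ = 3.600000 − 10.598234·(3.600000 − 2.700000) / (10.598234 − (-11.120268)) = 3.600000 − (9.538411)/(21.718503) = 3.160816
g(3.160816) = -2.410154
r₃ = 3.160816 − (-2.410154)·(3.160816 − 3.600000) / (-2.410154 − 10.598234) = 3.160816 − (1.058500)/(-13.008388) = 3.242187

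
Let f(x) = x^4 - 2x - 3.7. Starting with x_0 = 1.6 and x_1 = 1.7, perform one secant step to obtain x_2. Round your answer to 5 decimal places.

1.62167

f(1.6) = -0.3464000, f(1.7) = 1.2521000
x_2 = 1.7000000 − 1.2521000·(1.7000000 − 1.6000000) / (1.2521000 − (-0.3464000)) = 1.7000000 − (0.1252100)/(1.5985000) = 1.6216703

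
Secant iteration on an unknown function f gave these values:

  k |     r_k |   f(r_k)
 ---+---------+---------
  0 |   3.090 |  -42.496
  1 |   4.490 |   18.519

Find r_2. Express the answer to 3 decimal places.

r_2 = 4.490 − 18.519·(4.490 − 3.090) / (18.519 − (-42.496))
   = 4.490 − (25.92660)/(61.01500) = 4.06508

4.065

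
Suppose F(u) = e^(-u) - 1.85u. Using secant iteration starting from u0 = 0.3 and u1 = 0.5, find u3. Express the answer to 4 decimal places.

F(0.3) = 0.185818, F(0.5) = -0.318469
u2 = 0.500000 − (-0.318469)·(0.500000 − 0.300000) / (-0.318469 − 0.185818) = 0.500000 − (-0.063694)/(-0.504288) = 0.373695
F(0.373695) = -0.003150
u3 = 0.373695 − (-0.003150)·(0.373695 − 0.500000) / (-0.003150 − (-0.318469)) = 0.373695 − (0.000398)/(0.315319) = 0.372434

0.3724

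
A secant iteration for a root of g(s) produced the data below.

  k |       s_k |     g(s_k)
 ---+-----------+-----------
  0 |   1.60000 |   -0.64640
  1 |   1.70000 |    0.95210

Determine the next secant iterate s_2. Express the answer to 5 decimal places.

s_2 = 1.70000 − 0.95210·(1.70000 − 1.60000) / (0.95210 − (-0.64640))
   = 1.70000 − (0.0952100)/(1.5985000) = 1.6404379

1.64044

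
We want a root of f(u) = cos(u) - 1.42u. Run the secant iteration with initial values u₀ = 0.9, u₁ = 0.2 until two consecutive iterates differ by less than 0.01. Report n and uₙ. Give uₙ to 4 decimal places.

f(0.9) = -0.656390, f(0.2) = 0.696067
u₂ = 0.200000 − 0.696067·(-0.700000)/(1.352457) = 0.560268;  |Δ| = 0.360268
f(0.560268) = 0.051532
u₃ = 0.560268 − 0.051532·(0.360268)/(-0.644534) = 0.589072;  |Δ| = 0.028805
f(0.589072) = -0.005026
u₄ = 0.589072 − (-0.005026)·(0.028805)/(-0.056559) = 0.586513;  |Δ| = 0.002560
|u₄ − u₃| = 0.002560 < 0.01

n = 4, uₙ = 0.5865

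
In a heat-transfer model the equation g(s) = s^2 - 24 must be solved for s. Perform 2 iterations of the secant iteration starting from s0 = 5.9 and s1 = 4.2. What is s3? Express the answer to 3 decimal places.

g(5.9) = 10.81000, g(4.2) = -6.36000
s2 = 4.20000 − (-6.36000)·(4.20000 − 5.90000) / (-6.36000 − 10.81000) = 4.20000 − (10.81200)/(-17.17000) = 4.82970
g(4.82970) = -0.67397
s3 = 4.82970 − (-0.67397)·(4.82970 − 4.20000) / (-0.67397 − (-6.36000)) = 4.82970 − (-0.42440)/(5.68603) = 4.90434

4.904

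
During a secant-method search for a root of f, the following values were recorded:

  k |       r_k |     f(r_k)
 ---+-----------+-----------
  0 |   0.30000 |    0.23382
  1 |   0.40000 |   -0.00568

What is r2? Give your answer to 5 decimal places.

0.39763

r2 = 0.40000 − (-0.00568)·(0.40000 − 0.30000) / (-0.00568 − 0.23382)
   = 0.40000 − (-0.0005680)/(-0.2395000) = 0.3976284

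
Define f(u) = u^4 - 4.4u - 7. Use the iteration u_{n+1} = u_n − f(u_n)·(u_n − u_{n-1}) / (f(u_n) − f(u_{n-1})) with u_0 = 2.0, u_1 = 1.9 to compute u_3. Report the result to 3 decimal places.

1.993

f(2.0) = 0.20000, f(1.9) = -2.32790
u_2 = 1.90000 − (-2.32790)·(1.90000 − 2.00000) / (-2.32790 − 0.20000) = 1.90000 − (0.23279)/(-2.52790) = 1.99209
f(1.99209) = -0.01686
u_3 = 1.99209 − (-0.01686)·(1.99209 − 1.90000) / (-0.01686 − (-2.32790)) = 1.99209 − (-0.00155)/(2.31104) = 1.99276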